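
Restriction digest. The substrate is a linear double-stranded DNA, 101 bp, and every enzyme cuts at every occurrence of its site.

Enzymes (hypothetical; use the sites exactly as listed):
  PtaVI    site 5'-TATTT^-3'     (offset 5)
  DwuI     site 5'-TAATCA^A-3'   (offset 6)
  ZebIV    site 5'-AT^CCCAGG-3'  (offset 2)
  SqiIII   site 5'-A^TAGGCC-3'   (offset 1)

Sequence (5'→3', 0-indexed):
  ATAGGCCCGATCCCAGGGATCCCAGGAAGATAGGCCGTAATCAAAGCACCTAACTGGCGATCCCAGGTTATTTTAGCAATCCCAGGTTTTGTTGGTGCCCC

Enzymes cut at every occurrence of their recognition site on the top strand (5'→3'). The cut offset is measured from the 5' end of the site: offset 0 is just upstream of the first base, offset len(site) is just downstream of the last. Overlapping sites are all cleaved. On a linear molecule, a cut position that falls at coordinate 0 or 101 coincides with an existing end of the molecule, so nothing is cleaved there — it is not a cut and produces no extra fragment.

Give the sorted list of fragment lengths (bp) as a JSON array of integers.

Scan for sites:
  PtaVI (TATTT, off=5): starts [68] → cuts [73]
  DwuI (TAATCAA, off=6): starts [37] → cuts [43]
  ZebIV (ATCCCAGG, off=2): starts [9, 18, 59, 78] → cuts [11, 20, 61, 80]
  SqiIII (ATAGGCC, off=1): starts [0, 29] → cuts [1, 30]

All cut coordinates (distinct, sorted): [1, 11, 20, 30, 43, 61, 73, 80]

Fragments:
  [0,1): 1 bp
  [1,11): 10 bp
  [11,20): 9 bp
  [20,30): 10 bp
  [30,43): 13 bp
  [43,61): 18 bp
  [61,73): 12 bp
  [73,80): 7 bp
  [80,101): 21 bp

[1,7,9,10,10,12,13,18,21]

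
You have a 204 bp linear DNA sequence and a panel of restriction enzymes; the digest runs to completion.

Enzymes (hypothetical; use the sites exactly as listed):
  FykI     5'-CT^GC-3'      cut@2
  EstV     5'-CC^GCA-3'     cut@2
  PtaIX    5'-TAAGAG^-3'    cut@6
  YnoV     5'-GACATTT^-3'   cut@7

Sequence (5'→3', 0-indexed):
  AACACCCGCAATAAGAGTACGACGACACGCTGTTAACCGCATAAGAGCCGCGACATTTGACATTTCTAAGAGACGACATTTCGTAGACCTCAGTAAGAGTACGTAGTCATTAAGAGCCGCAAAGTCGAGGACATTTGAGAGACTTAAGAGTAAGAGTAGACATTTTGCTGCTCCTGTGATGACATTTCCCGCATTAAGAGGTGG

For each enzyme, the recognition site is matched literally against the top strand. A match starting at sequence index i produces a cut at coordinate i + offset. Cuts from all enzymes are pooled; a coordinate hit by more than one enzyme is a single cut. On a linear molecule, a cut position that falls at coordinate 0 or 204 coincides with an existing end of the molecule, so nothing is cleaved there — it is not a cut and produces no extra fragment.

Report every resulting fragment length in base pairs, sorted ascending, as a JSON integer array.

Site scan:
  FykI CTGC/2: at [167] ⇒ [169]
  EstV CCGCA/2: at [5, 36, 116, 188] ⇒ [7, 38, 118, 190]
  PtaIX TAAGAG/6: at [11, 41, 66, 93, 110, 144, 150, 194] ⇒ [17, 47, 72, 99, 116, 150, 156, 200]
  YnoV GACATTT/7: at [51, 58, 74, 129, 158, 180] ⇒ [58, 65, 81, 136, 165, 187]

Pooled cuts: [7, 17, 38, 47, 58, 65, 72, 81, 99, 116, 118, 136, 150, 156, 165, 169, 187, 190, 200]

Fragment lengths:
  [0,7): 7 bp
  [7,17): 10 bp
  [17,38): 21 bp
  [38,47): 9 bp
  [47,58): 11 bp
  [58,65): 7 bp
  [65,72): 7 bp
  [72,81): 9 bp
  [81,99): 18 bp
  [99,116): 17 bp
  [116,118): 2 bp
  [118,136): 18 bp
  [136,150): 14 bp
  [150,156): 6 bp
  [156,165): 9 bp
  [165,169): 4 bp
  [169,187): 18 bp
  [187,190): 3 bp
  [190,200): 10 bp
  [200,204): 4 bp

[2,3,4,4,6,7,7,7,9,9,9,10,10,11,14,17,18,18,18,21]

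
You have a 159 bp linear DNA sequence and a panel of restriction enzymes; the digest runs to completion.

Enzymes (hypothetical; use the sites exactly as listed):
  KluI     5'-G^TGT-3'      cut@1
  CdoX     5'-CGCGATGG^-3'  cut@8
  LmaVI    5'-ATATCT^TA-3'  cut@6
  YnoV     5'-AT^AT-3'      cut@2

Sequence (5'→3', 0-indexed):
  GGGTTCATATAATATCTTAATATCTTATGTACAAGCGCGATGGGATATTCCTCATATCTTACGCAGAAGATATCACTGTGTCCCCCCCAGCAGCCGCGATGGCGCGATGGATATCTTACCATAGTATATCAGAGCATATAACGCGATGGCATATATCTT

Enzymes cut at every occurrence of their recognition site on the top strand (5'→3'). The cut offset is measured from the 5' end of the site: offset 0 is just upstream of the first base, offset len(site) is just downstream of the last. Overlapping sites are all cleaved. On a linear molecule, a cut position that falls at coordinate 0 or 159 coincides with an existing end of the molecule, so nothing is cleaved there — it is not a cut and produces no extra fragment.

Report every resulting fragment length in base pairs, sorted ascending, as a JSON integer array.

[2,2,3,3,4,4,4,4,4,5,5,7,8,8,9,10,11,12,12,18,24]

Scan for sites:
  KluI (GTGT, off=1): starts [77] → cuts [78]
  CdoX (CGCGATGG, off=8): starts [35, 94, 102, 141] → cuts [43, 102, 110, 149]
  LmaVI (ATATCTTA, off=6): starts [11, 19, 53, 110] → cuts [17, 25, 59, 116]
  YnoV (ATAT, off=2): starts [6, 11, 19, 44, 53, 69, 110, 125, 135, 150, 152] → cuts [8, 13, 21, 46, 55, 71, 112, 127, 137, 152, 154]

Pooled cuts: [8, 13, 17, 21, 25, 43, 46, 55, 59, 71, 78, 102, 110, 112, 116, 127, 137, 149, 152, 154]

Fragments:
  [0,8): 8 bp
  [8,13): 5 bp
  [13,17): 4 bp
  [17,21): 4 bp
  [21,25): 4 bp
  [25,43): 18 bp
  [43,46): 3 bp
  [46,55): 9 bp
  [55,59): 4 bp
  [59,71): 12 bp
  [71,78): 7 bp
  [78,102): 24 bp
  [102,110): 8 bp
  [110,112): 2 bp
  [112,116): 4 bp
  [116,127): 11 bp
  [127,137): 10 bp
  [137,149): 12 bp
  [149,152): 3 bp
  [152,154): 2 bp
  [154,159): 5 bp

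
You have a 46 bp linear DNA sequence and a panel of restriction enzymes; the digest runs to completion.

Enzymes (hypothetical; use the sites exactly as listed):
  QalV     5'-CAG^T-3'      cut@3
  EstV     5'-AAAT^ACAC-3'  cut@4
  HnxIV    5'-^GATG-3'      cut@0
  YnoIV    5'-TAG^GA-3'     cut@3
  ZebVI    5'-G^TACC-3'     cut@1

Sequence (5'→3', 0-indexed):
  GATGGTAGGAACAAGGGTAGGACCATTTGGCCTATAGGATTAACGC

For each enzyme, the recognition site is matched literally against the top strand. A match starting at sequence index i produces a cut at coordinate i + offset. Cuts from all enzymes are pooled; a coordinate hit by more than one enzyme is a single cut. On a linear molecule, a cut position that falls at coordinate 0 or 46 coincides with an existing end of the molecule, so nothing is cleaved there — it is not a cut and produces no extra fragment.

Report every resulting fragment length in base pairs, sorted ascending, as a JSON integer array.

[8,9,12,17]

Scan for sites:
  QalV (CAGT, off=3): no sites
  EstV (AAATACAC, off=4): no sites
  HnxIV (GATG, off=0): starts [0] → cuts [] (position 0 is a terminus of the linear molecule — no cut)
  YnoIV (TAGGA, off=3): starts [5, 17, 34] → cuts [8, 20, 37]
  ZebVI (GTACC, off=1): no sites

Pooled cuts: [8, 20, 37]

Fragment lengths:
  [0,8): 8 bp
  [8,20): 12 bp
  [20,37): 17 bp
  [37,46): 9 bp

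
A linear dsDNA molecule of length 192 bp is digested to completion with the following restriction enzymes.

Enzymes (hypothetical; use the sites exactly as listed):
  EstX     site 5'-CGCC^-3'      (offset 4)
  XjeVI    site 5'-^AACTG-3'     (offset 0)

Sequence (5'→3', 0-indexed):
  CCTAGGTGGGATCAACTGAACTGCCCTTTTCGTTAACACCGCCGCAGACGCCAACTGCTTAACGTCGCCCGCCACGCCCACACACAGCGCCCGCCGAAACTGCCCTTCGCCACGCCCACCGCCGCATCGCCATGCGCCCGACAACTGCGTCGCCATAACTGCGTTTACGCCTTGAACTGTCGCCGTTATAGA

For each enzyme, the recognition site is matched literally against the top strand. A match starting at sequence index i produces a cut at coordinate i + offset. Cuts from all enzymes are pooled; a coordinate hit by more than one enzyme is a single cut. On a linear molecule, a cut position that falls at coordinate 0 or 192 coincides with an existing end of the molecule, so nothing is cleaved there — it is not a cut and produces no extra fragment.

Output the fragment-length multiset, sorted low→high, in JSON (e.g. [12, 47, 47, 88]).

Site scan:
  EstX CGCC/4: at [39, 48, 65, 69, 74, 87, 91, 107, 112, 119, 127, 134, 150, 167, 180] ⇒ [43, 52, 69, 73, 78, 91, 95, 111, 116, 123, 131, 138, 154, 171, 184]
  XjeVI AACTG/0: at [13, 18, 52, 97, 142, 156, 174] ⇒ [13, 18, 52, 97, 142, 156, 174]

Pooled cuts: [13, 18, 43, 52, 69, 73, 78, 91, 95, 97, 111, 116, 123, 131, 138, 142, 154, 156, 171, 174, 184]

Fragments:
  [0,13): 13 bp
  [13,18): 5 bp
  [18,43): 25 bp
  [43,52): 9 bp
  [52,69): 17 bp
  [69,73): 4 bp
  [73,78): 5 bp
  [78,91): 13 bp
  [91,95): 4 bp
  [95,97): 2 bp
  [97,111): 14 bp
  [111,116): 5 bp
  [116,123): 7 bp
  [123,131): 8 bp
  [131,138): 7 bp
  [138,142): 4 bp
  [142,154): 12 bp
  [154,156): 2 bp
  [156,171): 15 bp
  [171,174): 3 bp
  [174,184): 10 bp
  [184,192): 8 bp

[2,2,3,4,4,4,5,5,5,7,7,8,8,9,10,12,13,13,14,15,17,25]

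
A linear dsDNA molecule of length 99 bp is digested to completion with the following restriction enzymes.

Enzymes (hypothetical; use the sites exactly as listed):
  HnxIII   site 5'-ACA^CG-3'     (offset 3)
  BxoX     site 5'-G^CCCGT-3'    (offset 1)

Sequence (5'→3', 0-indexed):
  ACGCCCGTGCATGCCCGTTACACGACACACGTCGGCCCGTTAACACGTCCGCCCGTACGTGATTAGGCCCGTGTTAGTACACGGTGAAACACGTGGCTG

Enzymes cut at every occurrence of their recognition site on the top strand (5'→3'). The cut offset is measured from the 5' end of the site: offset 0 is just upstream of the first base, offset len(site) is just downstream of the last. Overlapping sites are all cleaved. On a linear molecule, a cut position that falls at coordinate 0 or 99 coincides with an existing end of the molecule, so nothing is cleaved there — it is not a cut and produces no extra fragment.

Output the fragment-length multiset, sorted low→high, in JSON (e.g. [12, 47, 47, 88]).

[3,6,6,7,8,9,10,10,10,14,16]

Scan for sites:
  HnxIII (ACACG, off=3): starts [19, 26, 42, 78, 88] → cuts [22, 29, 45, 81, 91]
  BxoX (GCCCGT, off=1): starts [2, 12, 34, 50, 66] → cuts [3, 13, 35, 51, 67]

All cut coordinates (distinct, sorted): [3, 13, 22, 29, 35, 45, 51, 67, 81, 91]

Fragment lengths:
  [0,3): 3 bp
  [3,13): 10 bp
  [13,22): 9 bp
  [22,29): 7 bp
  [29,35): 6 bp
  [35,45): 10 bp
  [45,51): 6 bp
  [51,67): 16 bp
  [67,81): 14 bp
  [81,91): 10 bp
  [91,99): 8 bp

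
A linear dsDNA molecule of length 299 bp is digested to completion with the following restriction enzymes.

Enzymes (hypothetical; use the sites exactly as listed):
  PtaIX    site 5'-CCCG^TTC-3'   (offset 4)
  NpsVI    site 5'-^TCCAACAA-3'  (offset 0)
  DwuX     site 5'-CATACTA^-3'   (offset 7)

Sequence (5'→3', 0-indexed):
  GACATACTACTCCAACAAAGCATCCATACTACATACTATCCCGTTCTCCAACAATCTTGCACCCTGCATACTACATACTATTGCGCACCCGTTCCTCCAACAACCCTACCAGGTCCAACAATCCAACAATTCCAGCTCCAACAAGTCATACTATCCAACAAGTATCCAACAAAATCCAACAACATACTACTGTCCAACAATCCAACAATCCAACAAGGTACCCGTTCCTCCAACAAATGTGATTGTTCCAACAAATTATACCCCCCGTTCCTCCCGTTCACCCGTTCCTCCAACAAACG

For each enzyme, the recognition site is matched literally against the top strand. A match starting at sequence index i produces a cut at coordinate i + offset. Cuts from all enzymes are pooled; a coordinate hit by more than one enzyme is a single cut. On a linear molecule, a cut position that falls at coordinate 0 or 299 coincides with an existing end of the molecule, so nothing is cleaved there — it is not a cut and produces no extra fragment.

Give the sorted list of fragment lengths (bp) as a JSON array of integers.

[1,3,3,4,4,4,5,7,7,8,8,8,8,9,9,10,11,11,11,15,15,16,17,18,18,21,21,27]

Site scan:
  PtaIX (CCCGTTC, off=4): starts [39, 87, 220, 263, 272, 280] → cuts [43, 91, 224, 267, 276, 284]
  NpsVI (TCCAACAA, off=0): starts [10, 46, 95, 113, 121, 136, 153, 164, 174, 192, 200, 208, 228, 246, 288] → cuts [10, 46, 95, 113, 121, 136, 153, 164, 174, 192, 200, 208, 228, 246, 288]
  DwuX (CATACTA, off=7): starts [2, 24, 31, 66, 73, 146, 182] → cuts [9, 31, 38, 73, 80, 153, 189]

Pooled cuts: [9, 10, 31, 38, 43, 46, 73, 80, 91, 95, 113, 121, 136, 153, 164, 174, 189, 192, 200, 208, 224, 228, 246, 267, 276, 284, 288]

Fragment lengths:
  [0,9): 9 bp
  [9,10): 1 bp
  [10,31): 21 bp
  [31,38): 7 bp
  [38,43): 5 bp
  [43,46): 3 bp
  [46,73): 27 bp
  [73,80): 7 bp
  [80,91): 11 bp
  [91,95): 4 bp
  [95,113): 18 bp
  [113,121): 8 bp
  [121,136): 15 bp
  [136,153): 17 bp
  [153,164): 11 bp
  [164,174): 10 bp
  [174,189): 15 bp
  [189,192): 3 bp
  [192,200): 8 bp
  [200,208): 8 bp
  [208,224): 16 bp
  [224,228): 4 bp
  [228,246): 18 bp
  [246,267): 21 bp
  [267,276): 9 bp
  [276,284): 8 bp
  [284,288): 4 bp
  [288,299): 11 bp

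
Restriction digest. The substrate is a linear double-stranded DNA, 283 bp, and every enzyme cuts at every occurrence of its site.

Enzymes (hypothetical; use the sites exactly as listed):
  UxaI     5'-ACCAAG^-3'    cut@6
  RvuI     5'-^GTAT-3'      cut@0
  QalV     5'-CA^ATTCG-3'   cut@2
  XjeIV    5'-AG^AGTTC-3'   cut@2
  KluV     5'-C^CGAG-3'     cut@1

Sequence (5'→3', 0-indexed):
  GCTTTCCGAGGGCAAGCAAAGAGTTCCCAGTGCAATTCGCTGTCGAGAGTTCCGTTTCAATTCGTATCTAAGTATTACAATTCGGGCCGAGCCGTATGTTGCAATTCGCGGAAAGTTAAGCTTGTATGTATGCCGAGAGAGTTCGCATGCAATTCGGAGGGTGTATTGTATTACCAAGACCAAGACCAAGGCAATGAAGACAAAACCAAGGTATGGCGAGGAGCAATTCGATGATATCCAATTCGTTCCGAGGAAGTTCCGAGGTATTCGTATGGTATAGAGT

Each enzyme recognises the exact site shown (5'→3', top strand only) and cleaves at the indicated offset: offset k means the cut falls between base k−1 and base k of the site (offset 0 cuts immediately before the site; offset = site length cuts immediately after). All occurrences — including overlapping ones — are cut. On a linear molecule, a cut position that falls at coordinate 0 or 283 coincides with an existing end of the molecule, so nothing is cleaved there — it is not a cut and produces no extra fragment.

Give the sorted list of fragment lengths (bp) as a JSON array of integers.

[4,4,4,5,5,6,6,6,6,6,6,6,8,8,8,8,9,10,11,11,11,12,12,13,13,15,15,15,20,20]

Scan for sites:
  UxaI (ACCAAG, off=6): starts [172, 178, 184, 204] → cuts [178, 184, 190, 210]
  RvuI (GTAT, off=0): starts [63, 71, 93, 123, 127, 162, 167, 210, 263, 269, 274] → cuts [63, 71, 93, 123, 127, 162, 167, 210, 263, 269, 274]
  QalV (CAATTCG, off=2): starts [32, 57, 77, 101, 149, 223, 238] → cuts [34, 59, 79, 103, 151, 225, 240]
  XjeIV (AGAGTTC, off=2): starts [19, 45, 137] → cuts [21, 47, 139]
  KluV (CCGAG, off=1): starts [5, 86, 132, 247, 258] → cuts [6, 87, 133, 248, 259]

All cut coordinates (distinct, sorted): [6, 21, 34, 47, 59, 63, 71, 79, 87, 93, 103, 123, 127, 133, 139, 151, 162, 167, 178, 184, 190, 210, 225, 240, 248, 259, 263, 269, 274]

Fragment lengths:
  [0,6): 6 bp
  [6,21): 15 bp
  [21,34): 13 bp
  [34,47): 13 bp
  [47,59): 12 bp
  [59,63): 4 bp
  [63,71): 8 bp
  [71,79): 8 bp
  [79,87): 8 bp
  [87,93): 6 bp
  [93,103): 10 bp
  [103,123): 20 bp
  [123,127): 4 bp
  [127,133): 6 bp
  [133,139): 6 bp
  [139,151): 12 bp
  [151,162): 11 bp
  [162,167): 5 bp
  [167,178): 11 bp
  [178,184): 6 bp
  [184,190): 6 bp
  [190,210): 20 bp
  [210,225): 15 bp
  [225,240): 15 bp
  [240,248): 8 bp
  [248,259): 11 bp
  [259,263): 4 bp
  [263,269): 6 bp
  [269,274): 5 bp
  [274,283): 9 bp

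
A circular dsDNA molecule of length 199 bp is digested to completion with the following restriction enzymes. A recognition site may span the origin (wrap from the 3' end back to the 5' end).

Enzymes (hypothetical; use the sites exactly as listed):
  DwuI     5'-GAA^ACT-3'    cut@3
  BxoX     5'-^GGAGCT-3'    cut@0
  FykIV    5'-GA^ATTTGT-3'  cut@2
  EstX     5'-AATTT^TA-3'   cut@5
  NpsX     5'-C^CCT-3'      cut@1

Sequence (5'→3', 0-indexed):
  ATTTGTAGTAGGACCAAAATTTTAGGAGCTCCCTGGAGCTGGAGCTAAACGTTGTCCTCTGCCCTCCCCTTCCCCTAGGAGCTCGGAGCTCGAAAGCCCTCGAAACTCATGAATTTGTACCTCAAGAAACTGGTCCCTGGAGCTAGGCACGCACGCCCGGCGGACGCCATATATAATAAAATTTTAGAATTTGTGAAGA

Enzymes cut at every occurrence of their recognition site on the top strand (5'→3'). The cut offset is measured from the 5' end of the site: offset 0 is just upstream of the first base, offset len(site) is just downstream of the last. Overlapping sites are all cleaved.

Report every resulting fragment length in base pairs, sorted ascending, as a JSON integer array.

Site scan:
  DwuI GAAACT/3: at [101, 125] ⇒ [104, 128]
  BxoX GGAGCT/0: at [24, 34, 40, 77, 84, 138] ⇒ [24, 34, 40, 77, 84, 138]
  FykIV GAATTTGT/2: at [110, 186, 197] ⇒ [0, 112, 188]
  EstX AATTTTA/5: at [17, 179] ⇒ [22, 184]
  NpsX CCCT/1: at [30, 61, 66, 72, 96, 134] ⇒ [31, 62, 67, 73, 97, 135]

All cut coordinates (distinct, sorted): [0, 22, 24, 31, 34, 40, 62, 67, 73, 77, 84, 97, 104, 112, 128, 135, 138, 184, 188]

Fragment lengths:
  0→22: 22 bp
  22→24: 2 bp
  24→31: 7 bp
  31→34: 3 bp
  34→40: 6 bp
  40→62: 22 bp
  62→67: 5 bp
  67→73: 6 bp
  73→77: 4 bp
  77→84: 7 bp
  84→97: 13 bp
  97→104: 7 bp
  104→112: 8 bp
  112→128: 16 bp
  128→135: 7 bp
  135→138: 3 bp
  138→184: 46 bp
  184→188: 4 bp
  188→0 (wrap): 199-188+0 = 11 bp

[2,3,3,4,4,5,6,6,7,7,7,7,8,11,13,16,22,22,46]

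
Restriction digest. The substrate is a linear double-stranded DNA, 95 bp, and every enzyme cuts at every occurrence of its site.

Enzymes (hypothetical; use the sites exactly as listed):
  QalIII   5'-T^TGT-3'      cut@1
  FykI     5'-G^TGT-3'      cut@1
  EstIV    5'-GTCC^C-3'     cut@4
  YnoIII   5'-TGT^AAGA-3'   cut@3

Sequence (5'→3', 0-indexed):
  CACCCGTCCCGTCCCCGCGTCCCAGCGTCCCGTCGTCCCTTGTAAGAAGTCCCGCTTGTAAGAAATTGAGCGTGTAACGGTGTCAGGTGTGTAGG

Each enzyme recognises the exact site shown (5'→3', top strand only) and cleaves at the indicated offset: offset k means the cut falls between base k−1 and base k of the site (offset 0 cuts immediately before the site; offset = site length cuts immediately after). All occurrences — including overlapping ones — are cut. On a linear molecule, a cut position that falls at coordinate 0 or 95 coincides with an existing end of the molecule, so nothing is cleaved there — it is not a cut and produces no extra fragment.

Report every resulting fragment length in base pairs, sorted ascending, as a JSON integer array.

[2,2,3,3,4,5,6,7,8,8,8,8,9,9,13]

Scan for sites:
  QalIII TTGT/1: at [39, 55] ⇒ [40, 56]
  FykI GTGT/1: at [71, 79, 86, 88] ⇒ [72, 80, 87, 89]
  EstIV GTCCC/4: at [5, 10, 18, 26, 34, 48] ⇒ [9, 14, 22, 30, 38, 52]
  YnoIII TGTAAGA/3: at [40, 56] ⇒ [43, 59]

All cut coordinates (distinct, sorted): [9, 14, 22, 30, 38, 40, 43, 52, 56, 59, 72, 80, 87, 89]

Fragments:
  [0,9): 9 bp
  [9,14): 5 bp
  [14,22): 8 bp
  [22,30): 8 bp
  [30,38): 8 bp
  [38,40): 2 bp
  [40,43): 3 bp
  [43,52): 9 bp
  [52,56): 4 bp
  [56,59): 3 bp
  [59,72): 13 bp
  [72,80): 8 bp
  [80,87): 7 bp
  [87,89): 2 bp
  [89,95): 6 bp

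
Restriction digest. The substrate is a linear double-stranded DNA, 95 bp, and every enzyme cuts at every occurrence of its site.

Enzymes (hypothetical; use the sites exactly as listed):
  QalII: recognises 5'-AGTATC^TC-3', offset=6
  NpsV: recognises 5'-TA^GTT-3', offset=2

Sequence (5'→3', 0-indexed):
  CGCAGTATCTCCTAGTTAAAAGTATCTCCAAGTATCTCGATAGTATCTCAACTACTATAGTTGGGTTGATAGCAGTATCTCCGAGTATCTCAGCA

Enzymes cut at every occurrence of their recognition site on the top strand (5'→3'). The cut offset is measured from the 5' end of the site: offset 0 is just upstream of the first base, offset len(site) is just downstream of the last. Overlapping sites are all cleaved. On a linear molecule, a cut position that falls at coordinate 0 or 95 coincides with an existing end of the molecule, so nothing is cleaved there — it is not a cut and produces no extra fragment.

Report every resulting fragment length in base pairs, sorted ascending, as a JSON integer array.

Scan for sites:
  QalII AGTATCTC/6: at [3, 20, 30, 41, 73, 83] ⇒ [9, 26, 36, 47, 79, 89]
  NpsV TAGTT/2: at [12, 57] ⇒ [14, 59]

All cut coordinates (distinct, sorted): [9, 14, 26, 36, 47, 59, 79, 89]

Fragments:
  [0,9): 9 bp
  [9,14): 5 bp
  [14,26): 12 bp
  [26,36): 10 bp
  [36,47): 11 bp
  [47,59): 12 bp
  [59,79): 20 bp
  [79,89): 10 bp
  [89,95): 6 bp

[5,6,9,10,10,11,12,12,20]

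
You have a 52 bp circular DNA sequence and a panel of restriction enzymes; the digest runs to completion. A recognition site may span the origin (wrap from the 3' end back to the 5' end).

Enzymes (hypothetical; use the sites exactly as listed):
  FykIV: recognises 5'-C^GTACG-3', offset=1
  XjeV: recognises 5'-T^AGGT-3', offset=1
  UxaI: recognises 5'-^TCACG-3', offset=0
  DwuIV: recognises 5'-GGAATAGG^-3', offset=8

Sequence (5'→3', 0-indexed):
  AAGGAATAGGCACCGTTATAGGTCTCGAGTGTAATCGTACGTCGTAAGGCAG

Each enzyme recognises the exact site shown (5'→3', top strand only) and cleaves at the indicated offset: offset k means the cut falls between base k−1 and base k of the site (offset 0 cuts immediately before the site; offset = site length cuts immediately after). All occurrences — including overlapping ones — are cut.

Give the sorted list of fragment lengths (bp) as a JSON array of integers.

[9,17,26]

Scan for sites:
  FykIV CGTACG/1: at [35] ⇒ [36]
  XjeV TAGGT/1: at [18] ⇒ [19]
  UxaI (TCACG, off=0): no sites
  DwuIV GGAATAGG/8: at [2] ⇒ [10]

All cut coordinates (distinct, sorted): [10, 19, 36]

Fragment lengths:
  10→19: 9 bp
  19→36: 17 bp
  36→10 (wrap): 52-36+10 = 26 bp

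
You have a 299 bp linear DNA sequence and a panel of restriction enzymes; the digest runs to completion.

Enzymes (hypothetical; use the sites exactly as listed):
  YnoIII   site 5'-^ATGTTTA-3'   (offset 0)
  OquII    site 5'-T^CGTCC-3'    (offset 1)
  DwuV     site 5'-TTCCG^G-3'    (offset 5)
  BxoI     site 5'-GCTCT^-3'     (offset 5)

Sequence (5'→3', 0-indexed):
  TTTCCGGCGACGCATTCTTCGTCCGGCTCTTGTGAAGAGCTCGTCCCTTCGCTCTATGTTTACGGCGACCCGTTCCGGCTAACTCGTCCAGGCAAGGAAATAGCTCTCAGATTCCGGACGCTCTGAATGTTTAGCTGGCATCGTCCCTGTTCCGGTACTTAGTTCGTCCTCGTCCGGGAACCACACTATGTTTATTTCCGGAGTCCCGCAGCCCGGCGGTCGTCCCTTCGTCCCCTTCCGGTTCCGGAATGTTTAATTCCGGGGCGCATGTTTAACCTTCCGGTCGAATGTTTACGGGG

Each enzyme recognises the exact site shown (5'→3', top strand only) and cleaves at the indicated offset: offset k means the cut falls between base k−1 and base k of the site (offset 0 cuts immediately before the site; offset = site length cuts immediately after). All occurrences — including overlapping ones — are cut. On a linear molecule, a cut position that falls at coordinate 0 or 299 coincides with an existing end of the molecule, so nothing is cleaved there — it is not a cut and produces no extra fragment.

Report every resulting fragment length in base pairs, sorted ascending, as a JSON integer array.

[2,2,5,6,6,6,6,7,8,8,9,10,11,11,12,12,13,13,13,13,14,15,15,17,20,22,23]

Per-enzyme occurrences:
  YnoIII (ATGTTTA, off=0): starts [55, 126, 187, 248, 267, 287] → cuts [55, 126, 187, 248, 267, 287]
  OquII (TCGTCC, off=1): starts [18, 40, 83, 140, 163, 169, 219, 227] → cuts [19, 41, 84, 141, 164, 170, 220, 228]
  DwuV (TTCCGG, off=5): starts [1, 72, 111, 149, 195, 235, 241, 256, 277] → cuts [6, 77, 116, 154, 200, 240, 246, 261, 282]
  BxoI (GCTCT, off=5): starts [25, 50, 102, 119] → cuts [30, 55, 107, 124]

Pooled cuts: [6, 19, 30, 41, 55, 77, 84, 107, 116, 124, 126, 141, 154, 164, 170, 187, 200, 220, 228, 240, 246, 248, 261, 267, 282, 287]

Fragment lengths:
  [0,6): 6 bp
  [6,19): 13 bp
  [19,30): 11 bp
  [30,41): 11 bp
  [41,55): 14 bp
  [55,77): 22 bp
  [77,84): 7 bp
  [84,107): 23 bp
  [107,116): 9 bp
  [116,124): 8 bp
  [124,126): 2 bp
  [126,141): 15 bp
  [141,154): 13 bp
  [154,164): 10 bp
  [164,170): 6 bp
  [170,187): 17 bp
  [187,200): 13 bp
  [200,220): 20 bp
  [220,228): 8 bp
  [228,240): 12 bp
  [240,246): 6 bp
  [246,248): 2 bp
  [248,261): 13 bp
  [261,267): 6 bp
  [267,282): 15 bp
  [282,287): 5 bp
  [287,299): 12 bp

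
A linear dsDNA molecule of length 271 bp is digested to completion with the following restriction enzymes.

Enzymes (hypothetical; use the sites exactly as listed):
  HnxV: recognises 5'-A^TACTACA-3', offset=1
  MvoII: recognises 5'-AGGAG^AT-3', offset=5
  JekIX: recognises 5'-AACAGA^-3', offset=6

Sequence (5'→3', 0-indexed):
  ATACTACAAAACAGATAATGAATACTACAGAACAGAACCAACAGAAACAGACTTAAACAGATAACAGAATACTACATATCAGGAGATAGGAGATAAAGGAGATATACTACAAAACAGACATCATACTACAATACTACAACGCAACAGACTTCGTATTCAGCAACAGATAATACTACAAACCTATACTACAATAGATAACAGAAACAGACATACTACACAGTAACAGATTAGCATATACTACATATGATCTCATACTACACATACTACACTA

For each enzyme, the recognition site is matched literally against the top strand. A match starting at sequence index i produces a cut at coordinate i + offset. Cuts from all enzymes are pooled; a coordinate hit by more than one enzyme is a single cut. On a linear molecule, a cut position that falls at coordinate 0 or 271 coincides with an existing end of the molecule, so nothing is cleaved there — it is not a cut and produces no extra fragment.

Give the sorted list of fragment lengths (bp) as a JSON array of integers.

[1,1,2,3,3,5,6,6,7,7,7,8,8,9,9,9,10,10,13,14,14,14,16,17,17,17,19,19]

Scan for sites:
  HnxV ATACTACA/1: at [0, 21, 68, 103, 122, 130, 169, 182, 209, 234, 251, 260] ⇒ [1, 22, 69, 104, 123, 131, 170, 183, 210, 235, 252, 261]
  MvoII AGGAGAT/5: at [80, 87, 96] ⇒ [85, 92, 101]
  JekIX AACAGA/6: at [9, 30, 39, 45, 55, 62, 112, 142, 161, 196, 202, 221] ⇒ [15, 36, 45, 51, 61, 68, 118, 148, 167, 202, 208, 227]

Pooled cuts: [1, 15, 22, 36, 45, 51, 61, 68, 69, 85, 92, 101, 104, 118, 123, 131, 148, 167, 170, 183, 202, 208, 210, 227, 235, 252, 261]

Fragment lengths:
  [0,1): 1 bp
  [1,15): 14 bp
  [15,22): 7 bp
  [22,36): 14 bp
  [36,45): 9 bp
  [45,51): 6 bp
  [51,61): 10 bp
  [61,68): 7 bp
  [68,69): 1 bp
  [69,85): 16 bp
  [85,92): 7 bp
  [92,101): 9 bp
  [101,104): 3 bp
  [104,118): 14 bp
  [118,123): 5 bp
  [123,131): 8 bp
  [131,148): 17 bp
  [148,167): 19 bp
  [167,170): 3 bp
  [170,183): 13 bp
  [183,202): 19 bp
  [202,208): 6 bp
  [208,210): 2 bp
  [210,227): 17 bp
  [227,235): 8 bp
  [235,252): 17 bp
  [252,261): 9 bp
  [261,271): 10 bp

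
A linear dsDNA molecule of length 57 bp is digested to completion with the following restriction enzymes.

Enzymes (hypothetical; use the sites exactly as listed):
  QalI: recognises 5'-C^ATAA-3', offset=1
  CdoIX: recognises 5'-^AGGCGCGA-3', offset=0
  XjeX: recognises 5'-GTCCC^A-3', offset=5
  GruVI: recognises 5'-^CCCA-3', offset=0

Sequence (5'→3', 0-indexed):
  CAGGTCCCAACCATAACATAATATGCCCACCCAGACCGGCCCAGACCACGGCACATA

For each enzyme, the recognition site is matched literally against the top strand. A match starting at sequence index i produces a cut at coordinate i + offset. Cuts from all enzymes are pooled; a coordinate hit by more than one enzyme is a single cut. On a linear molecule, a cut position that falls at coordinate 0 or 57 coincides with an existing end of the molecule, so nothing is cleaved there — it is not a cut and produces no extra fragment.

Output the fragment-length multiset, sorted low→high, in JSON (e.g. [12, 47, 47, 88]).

[3,4,4,5,5,8,10,18]

Per-enzyme occurrences:
  QalI CATAA/1: at [11, 16] ⇒ [12, 17]
  CdoIX (AGGCGCGA, off=0): no sites
  XjeX GTCCCA/5: at [3] ⇒ [8]
  GruVI CCCA/0: at [5, 25, 29, 39] ⇒ [5, 25, 29, 39]

All cut coordinates (distinct, sorted): [5, 8, 12, 17, 25, 29, 39]

Fragments:
  [0,5): 5 bp
  [5,8): 3 bp
  [8,12): 4 bp
  [12,17): 5 bp
  [17,25): 8 bp
  [25,29): 4 bp
  [29,39): 10 bp
  [39,57): 18 bp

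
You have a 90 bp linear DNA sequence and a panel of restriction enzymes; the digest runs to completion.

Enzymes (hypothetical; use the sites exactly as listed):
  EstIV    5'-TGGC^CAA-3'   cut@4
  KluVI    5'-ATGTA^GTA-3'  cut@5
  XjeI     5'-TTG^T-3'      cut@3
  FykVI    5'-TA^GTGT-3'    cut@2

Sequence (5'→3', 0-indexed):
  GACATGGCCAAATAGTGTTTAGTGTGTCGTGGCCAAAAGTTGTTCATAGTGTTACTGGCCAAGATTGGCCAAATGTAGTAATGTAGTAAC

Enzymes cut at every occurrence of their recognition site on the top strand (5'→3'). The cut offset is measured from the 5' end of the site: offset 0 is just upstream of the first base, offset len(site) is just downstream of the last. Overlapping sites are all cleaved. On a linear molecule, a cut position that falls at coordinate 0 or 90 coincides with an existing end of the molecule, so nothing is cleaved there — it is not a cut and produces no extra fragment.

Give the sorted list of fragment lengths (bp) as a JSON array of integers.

[5,6,6,7,8,8,8,9,10,11,12]

Scan for sites:
  EstIV TGGCCAA/4: at [4, 29, 55, 65] ⇒ [8, 33, 59, 69]
  KluVI ATGTAGTA/5: at [72, 80] ⇒ [77, 85]
  XjeI TTGT/3: at [39] ⇒ [42]
  FykVI TAGTGT/2: at [12, 19, 46] ⇒ [14, 21, 48]

All cut coordinates (distinct, sorted): [8, 14, 21, 33, 42, 48, 59, 69, 77, 85]

Fragments:
  [0,8): 8 bp
  [8,14): 6 bp
  [14,21): 7 bp
  [21,33): 12 bp
  [33,42): 9 bp
  [42,48): 6 bp
  [48,59): 11 bp
  [59,69): 10 bp
  [69,77): 8 bp
  [77,85): 8 bp
  [85,90): 5 bp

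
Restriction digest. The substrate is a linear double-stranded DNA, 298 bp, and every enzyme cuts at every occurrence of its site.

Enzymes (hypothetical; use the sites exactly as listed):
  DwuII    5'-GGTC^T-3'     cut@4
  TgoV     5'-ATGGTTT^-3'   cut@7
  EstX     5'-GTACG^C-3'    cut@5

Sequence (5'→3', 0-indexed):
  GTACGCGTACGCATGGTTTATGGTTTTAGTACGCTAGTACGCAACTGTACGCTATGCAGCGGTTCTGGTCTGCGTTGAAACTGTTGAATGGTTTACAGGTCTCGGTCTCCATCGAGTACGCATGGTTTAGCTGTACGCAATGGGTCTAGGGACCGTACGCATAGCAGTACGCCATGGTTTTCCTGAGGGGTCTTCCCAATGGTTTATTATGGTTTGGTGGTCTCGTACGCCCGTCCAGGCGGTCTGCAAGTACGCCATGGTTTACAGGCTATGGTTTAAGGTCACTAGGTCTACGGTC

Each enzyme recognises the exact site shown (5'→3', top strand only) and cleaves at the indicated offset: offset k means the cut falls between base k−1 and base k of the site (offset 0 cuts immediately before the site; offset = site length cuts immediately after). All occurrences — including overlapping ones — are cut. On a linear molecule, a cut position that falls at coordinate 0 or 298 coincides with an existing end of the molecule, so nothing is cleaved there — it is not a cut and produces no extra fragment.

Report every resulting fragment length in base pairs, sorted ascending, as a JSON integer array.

Scan for sites:
  DwuII (GGTCT, off=4): starts [66, 97, 103, 142, 188, 218, 240, 287] → cuts [70, 101, 107, 146, 192, 222, 244, 291]
  TgoV (ATGGTTT, off=7): starts [12, 19, 87, 121, 173, 198, 208, 256, 270] → cuts [19, 26, 94, 128, 180, 205, 215, 263, 277]
  EstX (GTACGC, off=5): starts [0, 6, 28, 36, 46, 115, 132, 154, 166, 224, 249] → cuts [5, 11, 33, 41, 51, 120, 137, 159, 171, 229, 254]

All cut coordinates (distinct, sorted): [5, 11, 19, 26, 33, 41, 51, 70, 94, 101, 107, 120, 128, 137, 146, 159, 171, 180, 192, 205, 215, 222, 229, 244, 254, 263, 277, 291]

Fragment lengths:
  [0,5): 5 bp
  [5,11): 6 bp
  [11,19): 8 bp
  [19,26): 7 bp
  [26,33): 7 bp
  [33,41): 8 bp
  [41,51): 10 bp
  [51,70): 19 bp
  [70,94): 24 bp
  [94,101): 7 bp
  [101,107): 6 bp
  [107,120): 13 bp
  [120,128): 8 bp
  [128,137): 9 bp
  [137,146): 9 bp
  [146,159): 13 bp
  [159,171): 12 bp
  [171,180): 9 bp
  [180,192): 12 bp
  [192,205): 13 bp
  [205,215): 10 bp
  [215,222): 7 bp
  [222,229): 7 bp
  [229,244): 15 bp
  [244,254): 10 bp
  [254,263): 9 bp
  [263,277): 14 bp
  [277,291): 14 bp
  [291,298): 7 bp

[5,6,6,7,7,7,7,7,7,8,8,8,9,9,9,9,10,10,10,12,12,13,13,13,14,14,15,19,24]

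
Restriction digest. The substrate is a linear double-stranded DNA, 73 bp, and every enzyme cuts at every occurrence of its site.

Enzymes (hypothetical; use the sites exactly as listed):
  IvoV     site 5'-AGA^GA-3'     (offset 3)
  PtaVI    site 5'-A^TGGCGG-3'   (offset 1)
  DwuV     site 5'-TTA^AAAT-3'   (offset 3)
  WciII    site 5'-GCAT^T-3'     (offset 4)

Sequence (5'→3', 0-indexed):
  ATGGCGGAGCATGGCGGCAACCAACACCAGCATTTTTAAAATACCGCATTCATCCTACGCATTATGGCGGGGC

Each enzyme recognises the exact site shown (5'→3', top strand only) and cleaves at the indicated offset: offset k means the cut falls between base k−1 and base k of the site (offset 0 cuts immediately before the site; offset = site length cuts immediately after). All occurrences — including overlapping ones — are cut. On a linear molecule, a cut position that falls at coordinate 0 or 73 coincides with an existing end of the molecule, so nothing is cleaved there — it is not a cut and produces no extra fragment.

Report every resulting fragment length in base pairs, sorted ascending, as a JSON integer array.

Scan for sites:
  IvoV (AGAGA, off=3): no sites
  PtaVI (ATGGCGG, off=1): starts [0, 10, 63] → cuts [1, 11, 64]
  DwuV (TTAAAAT, off=3): starts [35] → cuts [38]
  WciII (GCATT, off=4): starts [29, 45, 58] → cuts [33, 49, 62]

All cut coordinates (distinct, sorted): [1, 11, 33, 38, 49, 62, 64]

Fragments:
  [0,1): 1 bp
  [1,11): 10 bp
  [11,33): 22 bp
  [33,38): 5 bp
  [38,49): 11 bp
  [49,62): 13 bp
  [62,64): 2 bp
  [64,73): 9 bp

[1,2,5,9,10,11,13,22]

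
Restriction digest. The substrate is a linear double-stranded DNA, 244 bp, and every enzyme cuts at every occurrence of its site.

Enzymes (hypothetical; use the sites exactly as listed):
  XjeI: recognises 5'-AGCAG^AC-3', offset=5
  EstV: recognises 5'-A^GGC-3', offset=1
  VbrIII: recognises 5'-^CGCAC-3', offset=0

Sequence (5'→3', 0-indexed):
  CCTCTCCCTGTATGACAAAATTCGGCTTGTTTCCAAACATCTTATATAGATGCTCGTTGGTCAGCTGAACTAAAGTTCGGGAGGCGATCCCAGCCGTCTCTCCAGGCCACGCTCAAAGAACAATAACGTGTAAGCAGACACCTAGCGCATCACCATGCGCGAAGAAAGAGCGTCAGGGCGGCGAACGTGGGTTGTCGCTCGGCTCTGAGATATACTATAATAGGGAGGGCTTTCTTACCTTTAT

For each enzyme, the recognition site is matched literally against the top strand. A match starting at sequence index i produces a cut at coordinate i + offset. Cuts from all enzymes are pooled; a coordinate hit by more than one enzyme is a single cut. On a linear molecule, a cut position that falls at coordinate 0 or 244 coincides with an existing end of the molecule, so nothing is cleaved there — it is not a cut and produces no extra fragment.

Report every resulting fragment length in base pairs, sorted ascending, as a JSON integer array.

[22,33,82,107]

Scan for sites:
  XjeI (AGCAGAC, off=5): starts [132] → cuts [137]
  EstV (AGGC, off=1): starts [81, 103] → cuts [82, 104]
  VbrIII (CGCAC, off=0): no sites

Pooled cuts: [82, 104, 137]

Fragment lengths:
  [0,82): 82 bp
  [82,104): 22 bp
  [104,137): 33 bp
  [137,244): 107 bp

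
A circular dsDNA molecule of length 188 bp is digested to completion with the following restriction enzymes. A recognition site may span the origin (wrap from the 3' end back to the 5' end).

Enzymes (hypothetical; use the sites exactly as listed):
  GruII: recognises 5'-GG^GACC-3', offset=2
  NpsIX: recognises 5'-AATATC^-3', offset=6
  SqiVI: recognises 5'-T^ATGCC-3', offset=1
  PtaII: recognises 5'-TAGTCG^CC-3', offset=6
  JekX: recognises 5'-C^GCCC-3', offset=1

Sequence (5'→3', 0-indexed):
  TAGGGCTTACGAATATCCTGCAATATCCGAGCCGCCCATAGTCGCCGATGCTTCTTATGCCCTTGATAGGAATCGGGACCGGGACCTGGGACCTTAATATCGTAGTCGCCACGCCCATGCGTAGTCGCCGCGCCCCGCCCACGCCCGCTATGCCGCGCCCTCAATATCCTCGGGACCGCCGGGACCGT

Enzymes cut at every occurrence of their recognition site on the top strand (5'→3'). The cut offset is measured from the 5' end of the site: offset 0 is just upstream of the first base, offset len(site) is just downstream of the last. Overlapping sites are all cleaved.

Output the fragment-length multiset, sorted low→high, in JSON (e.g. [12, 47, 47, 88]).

Site scan:
  GruII GGGACC/2: at [74, 80, 87, 171, 180] ⇒ [76, 82, 89, 173, 182]
  NpsIX AATATC/6: at [11, 21, 95, 162] ⇒ [17, 27, 101, 168]
  SqiVI TATGCC/1: at [55, 148] ⇒ [56, 149]
  PtaII TAGTCGCC/6: at [38, 102, 121] ⇒ [44, 108, 127]
  JekX CGCCC/1: at [32, 111, 130, 135, 141, 155] ⇒ [33, 112, 131, 136, 142, 156]

Pooled cuts: [17, 27, 33, 44, 56, 76, 82, 89, 101, 108, 112, 127, 131, 136, 142, 149, 156, 168, 173, 182]

Fragment lengths:
  17→27: 10 bp
  27→33: 6 bp
  33→44: 11 bp
  44→56: 12 bp
  56→76: 20 bp
  76→82: 6 bp
  82→89: 7 bp
  89→101: 12 bp
  101→108: 7 bp
  108→112: 4 bp
  112→127: 15 bp
  127→131: 4 bp
  131→136: 5 bp
  136→142: 6 bp
  142→149: 7 bp
  149→156: 7 bp
  156→168: 12 bp
  168→173: 5 bp
  173→182: 9 bp
  182→17 (wrap): 188-182+17 = 23 bp

[4,4,5,5,6,6,6,7,7,7,7,9,10,11,12,12,12,15,20,23]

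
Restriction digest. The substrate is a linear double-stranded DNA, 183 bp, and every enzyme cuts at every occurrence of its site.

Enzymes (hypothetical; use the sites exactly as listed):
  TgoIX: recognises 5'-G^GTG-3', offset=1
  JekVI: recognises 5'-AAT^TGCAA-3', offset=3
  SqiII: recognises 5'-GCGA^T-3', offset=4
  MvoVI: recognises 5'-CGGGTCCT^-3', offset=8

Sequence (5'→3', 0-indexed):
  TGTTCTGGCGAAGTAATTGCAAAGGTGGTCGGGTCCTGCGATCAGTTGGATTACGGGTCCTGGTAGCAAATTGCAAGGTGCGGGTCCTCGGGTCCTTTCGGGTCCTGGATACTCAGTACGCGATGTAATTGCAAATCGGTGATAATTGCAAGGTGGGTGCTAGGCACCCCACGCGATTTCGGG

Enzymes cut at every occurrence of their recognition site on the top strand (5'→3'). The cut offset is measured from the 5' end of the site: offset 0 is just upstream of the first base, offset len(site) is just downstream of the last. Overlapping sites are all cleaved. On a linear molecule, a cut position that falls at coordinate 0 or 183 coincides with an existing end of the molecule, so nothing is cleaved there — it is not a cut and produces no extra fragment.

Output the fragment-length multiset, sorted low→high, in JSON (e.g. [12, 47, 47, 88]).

[4,4,6,6,6,7,7,8,8,9,10,10,11,13,17,17,20,20]

Scan for sites:
  TgoIX GGTG/1: at [23, 76, 137, 151, 155] ⇒ [24, 77, 138, 152, 156]
  JekVI AATTGCAA/3: at [14, 68, 126, 143] ⇒ [17, 71, 129, 146]
  SqiII GCGAT/4: at [37, 119, 172] ⇒ [41, 123, 176]
  MvoVI CGGGTCCT/8: at [29, 53, 80, 88, 98] ⇒ [37, 61, 88, 96, 106]

Pooled cuts: [17, 24, 37, 41, 61, 71, 77, 88, 96, 106, 123, 129, 138, 146, 152, 156, 176]

Fragment lengths:
  [0,17): 17 bp
  [17,24): 7 bp
  [24,37): 13 bp
  [37,41): 4 bp
  [41,61): 20 bp
  [61,71): 10 bp
  [71,77): 6 bp
  [77,88): 11 bp
  [88,96): 8 bp
  [96,106): 10 bp
  [106,123): 17 bp
  [123,129): 6 bp
  [129,138): 9 bp
  [138,146): 8 bp
  [146,152): 6 bp
  [152,156): 4 bp
  [156,176): 20 bp
  [176,183): 7 bp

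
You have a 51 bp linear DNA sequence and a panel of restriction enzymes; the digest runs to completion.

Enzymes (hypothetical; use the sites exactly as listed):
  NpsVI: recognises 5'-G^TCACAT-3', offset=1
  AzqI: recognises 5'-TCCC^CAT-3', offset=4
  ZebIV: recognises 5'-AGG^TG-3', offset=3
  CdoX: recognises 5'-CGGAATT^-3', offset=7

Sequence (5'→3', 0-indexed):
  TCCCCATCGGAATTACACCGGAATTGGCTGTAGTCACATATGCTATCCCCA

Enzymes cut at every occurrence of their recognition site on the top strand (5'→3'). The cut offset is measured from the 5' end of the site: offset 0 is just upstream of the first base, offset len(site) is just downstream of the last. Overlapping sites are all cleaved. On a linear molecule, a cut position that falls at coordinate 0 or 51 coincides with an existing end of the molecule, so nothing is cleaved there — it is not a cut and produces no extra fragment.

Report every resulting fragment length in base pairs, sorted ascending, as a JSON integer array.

[4,8,10,11,18]

Scan for sites:
  NpsVI GTCACAT/1: at [32] ⇒ [33]
  AzqI TCCCCAT/4: at [0] ⇒ [4]
  ZebIV (AGGTG, off=3): no sites
  CdoX CGGAATT/7: at [7, 18] ⇒ [14, 25]

All cut coordinates (distinct, sorted): [4, 14, 25, 33]

Fragment lengths:
  [0,4): 4 bp
  [4,14): 10 bp
  [14,25): 11 bp
  [25,33): 8 bp
  [33,51): 18 bp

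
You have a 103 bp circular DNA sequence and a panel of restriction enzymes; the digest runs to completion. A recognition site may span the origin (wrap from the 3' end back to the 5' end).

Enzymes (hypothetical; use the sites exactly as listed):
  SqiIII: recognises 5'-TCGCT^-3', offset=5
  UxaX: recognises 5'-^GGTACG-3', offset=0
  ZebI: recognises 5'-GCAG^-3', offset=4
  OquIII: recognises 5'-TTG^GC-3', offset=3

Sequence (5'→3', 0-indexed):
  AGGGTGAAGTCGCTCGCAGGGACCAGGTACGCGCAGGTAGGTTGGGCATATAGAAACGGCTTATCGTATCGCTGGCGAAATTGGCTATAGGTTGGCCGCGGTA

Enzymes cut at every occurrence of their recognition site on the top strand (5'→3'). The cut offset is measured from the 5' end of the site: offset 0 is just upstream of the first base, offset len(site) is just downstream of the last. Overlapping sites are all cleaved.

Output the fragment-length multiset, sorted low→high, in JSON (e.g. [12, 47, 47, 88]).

Scan for sites:
  SqiIII (TCGCT, off=5): starts [9, 68] → cuts [14, 73]
  UxaX (GGTACG, off=0): starts [25] → cuts [25]
  ZebI (GCAG, off=4): starts [15, 32] → cuts [19, 36]
  OquIII (TTGGC, off=3): starts [80, 91] → cuts [83, 94]

Pooled cuts: [14, 19, 25, 36, 73, 83, 94]

Fragment lengths:
  14→19: 5 bp
  19→25: 6 bp
  25→36: 11 bp
  36→73: 37 bp
  73→83: 10 bp
  83→94: 11 bp
  94→14 (wrap): 103-94+14 = 23 bp

[5,6,10,11,11,23,37]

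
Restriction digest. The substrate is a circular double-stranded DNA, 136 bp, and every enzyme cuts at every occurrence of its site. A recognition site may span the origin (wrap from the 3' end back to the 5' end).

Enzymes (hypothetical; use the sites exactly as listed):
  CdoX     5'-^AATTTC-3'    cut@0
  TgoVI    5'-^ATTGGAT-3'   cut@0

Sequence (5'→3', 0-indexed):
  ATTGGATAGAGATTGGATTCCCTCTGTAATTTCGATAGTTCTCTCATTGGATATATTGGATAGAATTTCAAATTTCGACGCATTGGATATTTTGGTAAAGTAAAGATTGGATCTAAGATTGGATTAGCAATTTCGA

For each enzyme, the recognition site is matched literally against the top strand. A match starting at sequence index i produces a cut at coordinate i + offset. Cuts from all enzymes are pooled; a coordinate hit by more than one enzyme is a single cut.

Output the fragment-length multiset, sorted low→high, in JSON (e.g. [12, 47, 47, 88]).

Site scan:
  CdoX AATTTC/0: at [27, 63, 70, 128] ⇒ [27, 63, 70, 128]
  TgoVI ATTGGAT/0: at [0, 11, 45, 54, 81, 105, 117] ⇒ [0, 11, 45, 54, 81, 105, 117]

Pooled cuts: [0, 11, 27, 45, 54, 63, 70, 81, 105, 117, 128]

Fragments:
  0→11: 11 bp
  11→27: 16 bp
  27→45: 18 bp
  45→54: 9 bp
  54→63: 9 bp
  63→70: 7 bp
  70→81: 11 bp
  81→105: 24 bp
  105→117: 12 bp
  117→128: 11 bp
  128→0 (wrap): 136-128+0 = 8 bp

[7,8,9,9,11,11,11,12,16,18,24]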